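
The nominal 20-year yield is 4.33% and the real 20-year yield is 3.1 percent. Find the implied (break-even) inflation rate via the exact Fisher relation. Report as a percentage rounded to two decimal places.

(1 + π) = (1 + i)/(1 + r) = 1.04330 / 1.03100 = 1.011930
Break-even inflation = 1.011930 − 1 → 1.19%.

1.19%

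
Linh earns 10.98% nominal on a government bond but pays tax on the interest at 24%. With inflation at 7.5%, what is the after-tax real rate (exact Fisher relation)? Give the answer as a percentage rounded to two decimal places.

After-tax nominal return = 10.98% × (1 − 0.24) = 8.3448%.
1 + r = 1.083448 / 1.07500 = 1.007859
After-tax real rate = 1.007859 − 1 → 0.79%.

0.79%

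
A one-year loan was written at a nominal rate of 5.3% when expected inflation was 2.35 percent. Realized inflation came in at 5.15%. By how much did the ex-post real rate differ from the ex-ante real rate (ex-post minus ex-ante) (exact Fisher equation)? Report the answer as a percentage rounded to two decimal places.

Ex-ante: (1 + 0.0530)/(1 + 0.0235) − 1 = 2.8823%
Ex-post: (1 + 0.0530)/(1 + 0.0515) − 1 = 0.1427%
Difference (ex-post − ex-ante) = -2.7396% → -2.74%.

-2.74%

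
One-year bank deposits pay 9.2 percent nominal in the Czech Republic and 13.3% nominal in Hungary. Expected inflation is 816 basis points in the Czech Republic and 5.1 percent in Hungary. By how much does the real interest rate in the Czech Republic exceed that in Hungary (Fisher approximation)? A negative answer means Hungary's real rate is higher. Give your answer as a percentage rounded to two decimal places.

-7.16%

The Czech Republic: 9.2% − 8.16% = 1.040%
Hungary: 13.3% − 5.1% = 8.200%
Differential = -7.160% → -7.16%.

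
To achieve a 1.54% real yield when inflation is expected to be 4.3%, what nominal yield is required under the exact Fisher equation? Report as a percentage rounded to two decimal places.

5.91%

(1 + i) = (1 + r)(1 + π) = 1.01540 × 1.04300 = 1.0590622
i = 1.0590622 − 1, so the required nominal rate is 5.91%.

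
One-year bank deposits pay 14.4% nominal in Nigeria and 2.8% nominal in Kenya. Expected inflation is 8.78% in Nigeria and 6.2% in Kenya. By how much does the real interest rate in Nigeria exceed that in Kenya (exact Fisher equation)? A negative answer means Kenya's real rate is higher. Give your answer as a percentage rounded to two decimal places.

8.37%

Nigeria: (1 + 0.1440)/(1 + 0.0878) − 1 = 5.1664%
Kenya: (1 + 0.0280)/(1 + 0.0620) − 1 = -3.2015%
Differential = 5.1664% − (-3.2015%) = 8.3679% → 8.37%.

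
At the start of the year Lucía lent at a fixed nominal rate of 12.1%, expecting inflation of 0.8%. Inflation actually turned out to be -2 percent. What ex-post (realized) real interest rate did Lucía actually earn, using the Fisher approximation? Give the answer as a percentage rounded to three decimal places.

Ex-post: 12.1% − (-2%) = 14.100%
So the realized real rate is 14.100%.

14.100%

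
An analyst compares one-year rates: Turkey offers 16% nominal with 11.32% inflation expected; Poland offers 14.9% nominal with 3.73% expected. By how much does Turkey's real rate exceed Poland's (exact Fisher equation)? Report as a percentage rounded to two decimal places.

Turkey: (1 + 0.1600)/(1 + 0.1132) − 1 = 4.2041%
Poland: (1 + 0.1490)/(1 + 0.0373) − 1 = 10.7683%
Differential = 4.2041% − 10.7683% = -6.5642% → -6.56%.

-6.56%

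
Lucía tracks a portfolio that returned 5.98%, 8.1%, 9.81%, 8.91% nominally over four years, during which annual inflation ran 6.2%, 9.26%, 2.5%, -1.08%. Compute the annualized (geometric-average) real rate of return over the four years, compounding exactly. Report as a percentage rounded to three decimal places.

3.882%

Nominal growth factor = 1.0598 × 1.0810 × 1.0981 × 1.0891 = 1.37012206
Price-level growth factor = 1.0620 × 1.0926 × 1.0250 × 0.9892 = 1.17650475
Real growth factor = 1.37012206 / 1.17650475 = 1.16456993
Annualized real rate = 1.16456993^(1/4) − 1 = 3.8823% → 3.882%.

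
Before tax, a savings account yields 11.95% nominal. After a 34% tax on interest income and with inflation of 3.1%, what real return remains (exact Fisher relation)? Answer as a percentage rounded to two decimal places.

4.64%

After-tax nominal return = 11.95% × (1 − 0.34) = 7.8870%.
1 + r = 1.07887 / 1.03100 = 1.046431
After-tax real rate = 1.046431 − 1 → 4.64%.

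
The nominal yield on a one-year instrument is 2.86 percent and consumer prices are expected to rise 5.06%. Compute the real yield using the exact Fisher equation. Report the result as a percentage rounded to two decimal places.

1 + r = 1.02860 / 1.05060 = 0.979060
r = 0.979060 − 1 = -2.0940%, i.e. -2.09%.

-2.09%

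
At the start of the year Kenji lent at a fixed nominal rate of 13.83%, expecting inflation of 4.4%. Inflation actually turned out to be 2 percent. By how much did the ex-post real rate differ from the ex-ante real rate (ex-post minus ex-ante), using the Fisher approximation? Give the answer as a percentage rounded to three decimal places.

2.400%

Ex-ante: 13.83% − 4.4% = 9.430%
Ex-post: 13.83% − 2% = 11.830%
Difference (ex-post − ex-ante) = 2.4000% → 2.400%.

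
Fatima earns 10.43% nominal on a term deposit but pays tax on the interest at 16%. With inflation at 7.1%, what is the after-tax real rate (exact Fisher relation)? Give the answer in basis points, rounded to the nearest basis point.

After-tax nominal return = 10.43% × (1 − 0.16) = 8.7612%.
1 + r = 1.087612 / 1.07100 = 1.015511
After-tax real rate = 1.015511 − 1 → 155 basis points.

155 basis points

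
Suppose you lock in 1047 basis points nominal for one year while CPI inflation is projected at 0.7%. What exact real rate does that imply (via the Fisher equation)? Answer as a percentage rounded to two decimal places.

9.70%

By the Fisher equation, 1 + r = (1 + i)/(1 + π).
1 + r = 1.10470 / 1.00700 = 1.097021
r = 1.097021 − 1 = 9.7021%, i.e. 9.70%.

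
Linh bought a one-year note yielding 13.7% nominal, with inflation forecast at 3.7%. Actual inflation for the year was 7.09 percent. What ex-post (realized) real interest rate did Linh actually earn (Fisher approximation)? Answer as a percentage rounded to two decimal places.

Ex-post: 13.7% − 7.09% = 6.610%
So the realized real rate is 6.61%.

6.61%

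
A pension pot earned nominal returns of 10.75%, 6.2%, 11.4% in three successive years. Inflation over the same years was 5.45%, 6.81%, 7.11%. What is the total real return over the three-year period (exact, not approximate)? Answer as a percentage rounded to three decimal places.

Compound the nominal returns: 1.1075 × 1.0620 × 1.1140 = 1.310248.
Compound inflation: 1.0545 × 1.0681 × 1.0711 = 1.206392.
Deflate: 1.310248 / 1.206392 = 1.086088.
Total real return = 1.086088 − 1 → 8.609%.

8.609%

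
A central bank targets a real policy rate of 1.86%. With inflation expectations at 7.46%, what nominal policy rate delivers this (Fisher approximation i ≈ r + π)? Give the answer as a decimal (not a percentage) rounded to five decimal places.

0.09320

i ≈ r + π = 1.86% + 7.46% = 0.09320.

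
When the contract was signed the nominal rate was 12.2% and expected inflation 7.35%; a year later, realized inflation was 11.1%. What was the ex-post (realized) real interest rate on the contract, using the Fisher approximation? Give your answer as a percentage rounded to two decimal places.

1.10%

Ex-post: 12.2% − 11.1% = 1.100%
So the realized real rate is 1.10%.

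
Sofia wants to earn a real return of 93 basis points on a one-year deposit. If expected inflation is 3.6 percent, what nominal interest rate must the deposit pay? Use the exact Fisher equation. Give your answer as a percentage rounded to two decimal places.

4.56%

(1 + i) = (1 + r)(1 + π) = 1.00930 × 1.03600 = 1.0456348
i = 1.0456348 − 1, so the required nominal rate is 4.56%.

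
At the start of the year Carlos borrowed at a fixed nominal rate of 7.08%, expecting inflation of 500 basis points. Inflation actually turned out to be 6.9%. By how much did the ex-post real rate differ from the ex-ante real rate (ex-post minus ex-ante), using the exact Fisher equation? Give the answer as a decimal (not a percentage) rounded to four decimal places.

Ex-ante: (1 + 0.0708)/(1 + 0.0500) − 1 = 1.9810%
Ex-post: (1 + 0.0708)/(1 + 0.0690) − 1 = 0.1684%
Difference (ex-post − ex-ante) = -1.8126% → -0.0181.

-0.0181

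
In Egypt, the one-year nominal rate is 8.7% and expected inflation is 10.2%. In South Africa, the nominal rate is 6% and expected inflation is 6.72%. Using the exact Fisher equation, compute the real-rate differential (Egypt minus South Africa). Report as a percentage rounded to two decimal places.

-0.69%

Egypt: (1 + 0.0870)/(1 + 0.1020) − 1 = -1.3612%
South Africa: (1 + 0.0600)/(1 + 0.0672) − 1 = -0.6747%
Differential = -1.3612% − (-0.6747%) = -0.6865% → -0.69%.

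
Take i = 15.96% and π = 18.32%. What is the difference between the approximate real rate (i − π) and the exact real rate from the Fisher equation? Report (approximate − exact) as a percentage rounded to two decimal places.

-0.37%

Approximate: r ≈ 15.960% − 18.320% = -2.3600%
Exact: (1 + 0.1596)/(1 + 0.1832) − 1 = -1.9946%
Error = -2.3600% − (-1.9946%) = -0.3654% → -0.37%.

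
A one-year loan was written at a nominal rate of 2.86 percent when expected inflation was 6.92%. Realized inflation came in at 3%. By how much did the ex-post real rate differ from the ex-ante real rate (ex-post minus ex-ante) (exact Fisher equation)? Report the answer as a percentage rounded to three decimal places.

3.661%

Ex-ante: (1 + 0.0286)/(1 + 0.0692) − 1 = -3.7972%
Ex-post: (1 + 0.0286)/(1 + 0.0300) − 1 = -0.1359%
Difference (ex-post − ex-ante) = 3.6613% → 3.661%.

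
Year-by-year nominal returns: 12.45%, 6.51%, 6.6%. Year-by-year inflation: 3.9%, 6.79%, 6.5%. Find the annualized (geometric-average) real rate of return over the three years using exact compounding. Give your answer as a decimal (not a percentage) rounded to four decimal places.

0.0261

Compound the nominal returns: 1.1245 × 1.0651 × 1.0660 = 1.27675348.
Compound inflation: 1.0390 × 1.0679 × 1.0650 = 1.18166873.
Deflate: 1.27675348 / 1.18166873 = 1.08046650.
Annualized real rate = 1.08046650^(1/3) − 1 = 2.6133% → 0.0261.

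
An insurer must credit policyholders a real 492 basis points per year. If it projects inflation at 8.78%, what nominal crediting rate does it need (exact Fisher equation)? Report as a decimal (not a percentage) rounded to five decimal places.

0.14132

(1 + i) = (1 + r)(1 + π) = 1.04920 × 1.08780 = 1.14131976
i = 1.14131976 − 1, so the required nominal rate is 0.14132.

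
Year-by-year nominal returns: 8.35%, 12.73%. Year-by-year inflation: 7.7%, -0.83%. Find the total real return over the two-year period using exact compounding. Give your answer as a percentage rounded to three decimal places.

Compound the nominal returns: 1.0835 × 1.1273 = 1.2214296.
Compound inflation: 1.0770 × 0.9917 = 1.0680609.
Deflate: 1.2214296 / 1.0680609 = 1.1435954.
Total real return = 1.1435954 − 1 → 14.360%.

14.360%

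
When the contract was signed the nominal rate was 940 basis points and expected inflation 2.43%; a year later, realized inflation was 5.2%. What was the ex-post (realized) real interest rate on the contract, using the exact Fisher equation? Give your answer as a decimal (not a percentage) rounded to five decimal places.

0.03992

Ex-post: (1 + 0.0940)/(1 + 0.0520) − 1 = 3.9924%
So the realized real rate is 0.03992.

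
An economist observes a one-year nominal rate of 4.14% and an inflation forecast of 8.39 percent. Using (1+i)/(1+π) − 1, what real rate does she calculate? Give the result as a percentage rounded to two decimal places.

-3.92%

1 + r = 1.04140 / 1.08390 = 0.960790
r = 0.960790 − 1 = -3.9210%, i.e. -3.92%.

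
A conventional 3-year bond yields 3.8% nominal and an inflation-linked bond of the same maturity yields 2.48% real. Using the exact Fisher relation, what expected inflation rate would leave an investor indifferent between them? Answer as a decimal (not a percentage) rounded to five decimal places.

0.01288

(1 + π) = (1 + i)/(1 + r) = 1.03800 / 1.02480 = 1.012881
Break-even inflation = 1.012881 − 1 → 0.01288.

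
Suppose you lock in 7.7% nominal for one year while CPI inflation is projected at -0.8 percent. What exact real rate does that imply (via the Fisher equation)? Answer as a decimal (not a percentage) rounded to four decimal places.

By the Fisher equation, 1 + r = (1 + i)/(1 + π).
1 + r = 1.07700 / 0.99200 = 1.085685
r = 1.085685 − 1 = 8.5685%, i.e. 0.0857.

0.0857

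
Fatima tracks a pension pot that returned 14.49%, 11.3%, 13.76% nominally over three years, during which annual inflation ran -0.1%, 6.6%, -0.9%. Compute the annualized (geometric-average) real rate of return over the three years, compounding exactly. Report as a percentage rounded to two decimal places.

11.16%

Compound the nominal returns: 1.1449 × 1.1130 × 1.1376 = 1.44961376.
Compound inflation: 0.9990 × 1.0660 × 0.9910 = 1.05534959.
Deflate: 1.44961376 / 1.05534959 = 1.37358632.
Annualized real rate = 1.37358632^(1/3) − 1 = 11.1609% → 11.16%.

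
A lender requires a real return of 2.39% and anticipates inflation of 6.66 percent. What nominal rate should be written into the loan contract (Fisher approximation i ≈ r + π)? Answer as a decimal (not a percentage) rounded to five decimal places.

i ≈ r + π = 2.39% + 6.66% = 0.09050.

0.09050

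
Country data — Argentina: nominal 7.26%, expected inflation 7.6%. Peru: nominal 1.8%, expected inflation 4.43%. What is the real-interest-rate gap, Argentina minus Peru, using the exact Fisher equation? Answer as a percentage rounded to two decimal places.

2.20%

Argentina: (1 + 0.0726)/(1 + 0.0760) − 1 = -0.3160%
Peru: (1 + 0.0180)/(1 + 0.0443) − 1 = -2.5184%
Differential = -0.3160% − (-2.5184%) = 2.2024% → 2.20%.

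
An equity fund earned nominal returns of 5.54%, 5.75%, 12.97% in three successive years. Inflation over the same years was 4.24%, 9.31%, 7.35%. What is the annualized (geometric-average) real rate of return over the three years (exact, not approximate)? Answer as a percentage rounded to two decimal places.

1.02%

Compound the nominal returns: 1.0554 × 1.0575 × 1.1297 = 1.26084179.
Compound inflation: 1.0424 × 1.0931 × 1.0735 = 1.22319683.
Deflate: 1.26084179 / 1.22319683 = 1.03077588.
Annualized real rate = 1.03077588^(1/3) − 1 = 1.0155% → 1.02%.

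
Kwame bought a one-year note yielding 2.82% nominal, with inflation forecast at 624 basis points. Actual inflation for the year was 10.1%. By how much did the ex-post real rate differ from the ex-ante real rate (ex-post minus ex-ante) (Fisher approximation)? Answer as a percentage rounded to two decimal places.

Ex-ante: 2.82% − 6.24% = -3.420%
Ex-post: 2.82% − 10.1% = -7.280%
Difference (ex-post − ex-ante) = -3.8600% → -3.86%.

-3.86%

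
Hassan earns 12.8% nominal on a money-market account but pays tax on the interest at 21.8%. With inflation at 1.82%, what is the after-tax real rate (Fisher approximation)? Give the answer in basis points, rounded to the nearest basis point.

819 basis points

After-tax nominal return = 12.8% × (1 − 0.218) = 10.0096%.
r ≈ 10.0096% − 1.82% → 819 basis points.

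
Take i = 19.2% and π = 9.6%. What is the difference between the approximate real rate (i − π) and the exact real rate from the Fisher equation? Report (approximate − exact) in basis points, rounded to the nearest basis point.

84 basis points

Approximate: r ≈ 19.200% − 9.600% = 9.6000%
Exact: (1 + 0.1920)/(1 + 0.0960) − 1 = 8.7591%
Error = 9.6000% − 8.7591% = 0.8409% → 84 basis points.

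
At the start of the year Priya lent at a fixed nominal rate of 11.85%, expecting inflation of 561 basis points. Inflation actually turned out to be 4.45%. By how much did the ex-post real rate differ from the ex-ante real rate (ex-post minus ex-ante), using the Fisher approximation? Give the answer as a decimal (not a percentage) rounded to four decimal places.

0.0116

Ex-ante: 11.85% − 5.61% = 6.240%
Ex-post: 11.85% − 4.45% = 7.400%
Difference (ex-post − ex-ante) = 1.1600% → 0.0116.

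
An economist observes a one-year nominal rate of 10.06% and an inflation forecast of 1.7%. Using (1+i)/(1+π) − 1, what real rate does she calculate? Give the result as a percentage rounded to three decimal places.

8.220%

1 + r = 1.10060 / 1.01700 = 1.082203
r = 1.082203 − 1 = 8.2203%, i.e. 8.220%.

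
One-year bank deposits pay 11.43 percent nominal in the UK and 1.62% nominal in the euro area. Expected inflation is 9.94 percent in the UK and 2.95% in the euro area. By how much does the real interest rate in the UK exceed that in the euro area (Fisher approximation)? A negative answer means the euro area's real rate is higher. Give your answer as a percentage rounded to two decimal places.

The UK: 11.43% − 9.94% = 1.490%
The euro area: 1.62% − 2.95% = -1.330%
Differential = 2.820% → 2.82%.

2.82%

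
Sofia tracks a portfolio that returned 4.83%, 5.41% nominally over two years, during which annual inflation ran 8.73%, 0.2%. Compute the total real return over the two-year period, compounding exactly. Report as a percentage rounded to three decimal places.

1.426%

Compound the nominal returns: 1.0483 × 1.0541 = 1.105013.
Compound inflation: 1.0873 × 1.0020 = 1.089475.
Deflate: 1.105013 / 1.089475 = 1.014262.
Total real return = 1.014262 − 1 → 1.426%.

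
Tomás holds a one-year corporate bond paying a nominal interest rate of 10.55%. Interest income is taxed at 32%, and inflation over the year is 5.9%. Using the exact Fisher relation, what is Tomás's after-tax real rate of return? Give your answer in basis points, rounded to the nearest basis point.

120 basis points

After-tax nominal return = 10.55% × (1 − 0.32) = 7.1740%.
1 + r = 1.07174 / 1.05900 = 1.012030
After-tax real rate = 1.012030 − 1 → 120 basis points.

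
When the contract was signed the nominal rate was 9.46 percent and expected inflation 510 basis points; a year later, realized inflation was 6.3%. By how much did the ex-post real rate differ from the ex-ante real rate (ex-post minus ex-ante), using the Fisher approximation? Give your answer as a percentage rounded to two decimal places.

-1.20%

Ex-ante: 9.46% − 5.1% = 4.360%
Ex-post: 9.46% − 6.3% = 3.160%
Difference (ex-post − ex-ante) = -1.2000% → -1.20%.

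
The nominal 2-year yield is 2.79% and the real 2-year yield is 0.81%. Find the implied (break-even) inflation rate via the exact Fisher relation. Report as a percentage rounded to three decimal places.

(1 + π) = (1 + i)/(1 + r) = 1.02790 / 1.00810 = 1.019641
Break-even inflation = 1.019641 − 1 → 1.964%.

1.964%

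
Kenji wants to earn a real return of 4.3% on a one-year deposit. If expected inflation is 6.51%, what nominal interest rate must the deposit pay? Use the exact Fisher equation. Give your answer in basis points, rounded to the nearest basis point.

(1 + i) = (1 + r)(1 + π) = 1.04300 × 1.06510 = 1.1108993
i = 1.1108993 − 1, so the required nominal rate is 1109 basis points.

1109 basis points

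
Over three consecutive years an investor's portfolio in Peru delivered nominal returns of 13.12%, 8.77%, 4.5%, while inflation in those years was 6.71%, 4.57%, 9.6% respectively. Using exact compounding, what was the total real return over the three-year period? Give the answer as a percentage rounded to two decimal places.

5.13%

Nominal growth factor = 1.1312 × 1.0877 × 1.0450 = 1.285775
Price-level growth factor = 1.0671 × 1.0457 × 1.0960 = 1.222990
Real growth factor = 1.285775 / 1.222990 = 1.051337
Total real return = 1.051337 − 1 → 5.13%.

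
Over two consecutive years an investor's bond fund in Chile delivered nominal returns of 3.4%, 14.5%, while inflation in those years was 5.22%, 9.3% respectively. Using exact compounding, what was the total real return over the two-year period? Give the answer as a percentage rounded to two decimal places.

Compound the nominal returns: 1.0340 × 1.1450 = 1.183930.
Compound inflation: 1.0522 × 1.0930 = 1.150055.
Deflate: 1.183930 / 1.150055 = 1.029455.
Total real return = 1.029455 − 1 → 2.95%.

2.95%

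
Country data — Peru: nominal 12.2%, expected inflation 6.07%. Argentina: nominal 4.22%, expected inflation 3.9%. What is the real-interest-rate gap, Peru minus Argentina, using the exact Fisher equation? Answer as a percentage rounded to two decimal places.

5.47%

Peru: (1 + 0.1220)/(1 + 0.0607) − 1 = 5.7792%
Argentina: (1 + 0.0422)/(1 + 0.0390) − 1 = 0.3080%
Differential = 5.7792% − 0.3080% = 5.4712% → 5.47%.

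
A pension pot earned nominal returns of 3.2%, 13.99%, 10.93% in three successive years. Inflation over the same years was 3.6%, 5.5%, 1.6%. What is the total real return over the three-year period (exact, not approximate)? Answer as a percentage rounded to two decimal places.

17.51%

Nominal growth factor = 1.0320 × 1.1399 × 1.1093 = 1.304955
Price-level growth factor = 1.0360 × 1.0550 × 1.0160 = 1.110468
Real growth factor = 1.304955 / 1.110468 = 1.175140
Total real return = 1.175140 − 1 → 17.51%.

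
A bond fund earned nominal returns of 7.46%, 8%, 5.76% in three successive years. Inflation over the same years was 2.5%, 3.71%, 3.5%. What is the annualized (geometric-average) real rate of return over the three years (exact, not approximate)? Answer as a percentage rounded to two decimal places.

3.71%

Compound the nominal returns: 1.0746 × 1.0800 × 1.0576 = 1.22741672.
Compound inflation: 1.0250 × 1.0371 × 1.0350 = 1.10023346.
Deflate: 1.22741672 / 1.10023346 = 1.11559661.
Annualized real rate = 1.11559661^(1/3) − 1 = 3.7136% → 3.71%.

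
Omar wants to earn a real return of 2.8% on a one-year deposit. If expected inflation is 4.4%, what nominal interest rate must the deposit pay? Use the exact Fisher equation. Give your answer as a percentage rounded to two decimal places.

7.32%

(1 + i) = (1 + r)(1 + π) = 1.02800 × 1.04400 = 1.073232
i = 1.073232 − 1, so the required nominal rate is 7.32%.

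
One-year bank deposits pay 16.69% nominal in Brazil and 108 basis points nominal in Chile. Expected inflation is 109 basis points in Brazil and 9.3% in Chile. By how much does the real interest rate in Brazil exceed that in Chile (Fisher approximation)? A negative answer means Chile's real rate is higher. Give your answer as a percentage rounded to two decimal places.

Brazil: 16.69% − 1.09% = 15.600%
Chile: 1.08% − 9.3% = -8.220%
Differential = 23.820% → 23.82%.

23.82%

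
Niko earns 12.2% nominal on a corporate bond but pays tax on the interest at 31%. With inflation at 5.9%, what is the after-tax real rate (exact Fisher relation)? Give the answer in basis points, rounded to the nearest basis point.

After-tax nominal return = 12.2% × (1 − 0.31) = 8.4180%.
1 + r = 1.08418 / 1.05900 = 1.023777
After-tax real rate = 1.023777 − 1 → 238 basis points.

238 basis points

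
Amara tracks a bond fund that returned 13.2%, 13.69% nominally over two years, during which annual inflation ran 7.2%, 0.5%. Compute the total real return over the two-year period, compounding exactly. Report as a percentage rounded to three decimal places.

Nominal growth factor = 1.1320 × 1.1369 = 1.286971
Price-level growth factor = 1.0720 × 1.0050 = 1.077360
Real growth factor = 1.286971 / 1.077360 = 1.194560
Total real return = 1.194560 − 1 → 19.456%.

19.456%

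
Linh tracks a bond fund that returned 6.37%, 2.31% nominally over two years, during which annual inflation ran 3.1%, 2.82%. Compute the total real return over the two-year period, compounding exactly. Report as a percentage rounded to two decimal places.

Compound the nominal returns: 1.0637 × 1.0231 = 1.088271.
Compound inflation: 1.0310 × 1.0282 = 1.060074.
Deflate: 1.088271 / 1.060074 = 1.026599.
Total real return = 1.026599 − 1 → 2.66%.

2.66%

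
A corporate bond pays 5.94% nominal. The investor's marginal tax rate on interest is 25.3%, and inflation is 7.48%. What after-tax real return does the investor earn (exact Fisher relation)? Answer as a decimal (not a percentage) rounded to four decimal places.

-0.0283

After-tax nominal return = 5.94% × (1 − 0.253) = 4.43718%.
1 + r = 1.0443718 / 1.07480 = 0.971689
After-tax real rate = 0.971689 − 1 → -0.0283.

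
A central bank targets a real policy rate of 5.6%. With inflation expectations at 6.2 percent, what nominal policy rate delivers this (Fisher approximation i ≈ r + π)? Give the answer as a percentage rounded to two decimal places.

11.80%

i ≈ r + π = 5.6% + 6.2% = 11.80%.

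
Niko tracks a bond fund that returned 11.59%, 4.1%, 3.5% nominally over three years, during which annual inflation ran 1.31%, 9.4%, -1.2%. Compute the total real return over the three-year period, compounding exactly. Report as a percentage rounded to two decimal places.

Compound the nominal returns: 1.1159 × 1.0410 × 1.0350 = 1.202310.
Compound inflation: 1.0131 × 1.0940 × 0.9880 = 1.095031.
Deflate: 1.202310 / 1.095031 = 1.097968.
Total real return = 1.097968 − 1 → 9.80%.

9.80%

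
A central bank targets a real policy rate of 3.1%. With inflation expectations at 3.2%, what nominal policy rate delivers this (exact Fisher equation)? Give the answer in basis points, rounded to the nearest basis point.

640 basis points

(1 + i) = (1 + r)(1 + π) = 1.03100 × 1.03200 = 1.063992
i = 1.063992 − 1, so the required nominal rate is 640 basis points.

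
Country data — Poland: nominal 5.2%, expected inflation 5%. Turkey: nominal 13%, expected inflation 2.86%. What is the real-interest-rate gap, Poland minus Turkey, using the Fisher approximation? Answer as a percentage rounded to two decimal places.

-9.94%

Poland: 5.2% − 5% = 0.200%
Turkey: 13% − 2.86% = 10.140%
Differential = -9.940% → -9.94%.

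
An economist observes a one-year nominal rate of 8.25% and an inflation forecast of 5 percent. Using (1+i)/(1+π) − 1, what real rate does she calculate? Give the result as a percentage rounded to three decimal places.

3.095%

By the Fisher relation, 1 + r = (1 + i)/(1 + π).
1 + r = 1.08250 / 1.05000 = 1.030952
r = 1.030952 − 1 = 3.0952%, i.e. 3.095%.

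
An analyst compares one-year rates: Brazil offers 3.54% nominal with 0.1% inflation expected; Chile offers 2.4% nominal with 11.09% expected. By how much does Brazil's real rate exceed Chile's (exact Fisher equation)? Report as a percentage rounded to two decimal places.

11.26%

Brazil: (1 + 0.0354)/(1 + 0.0010) − 1 = 3.4366%
Chile: (1 + 0.0240)/(1 + 0.1109) − 1 = -7.8225%
Differential = 3.4366% − (-7.8225%) = 11.2590% → 11.26%.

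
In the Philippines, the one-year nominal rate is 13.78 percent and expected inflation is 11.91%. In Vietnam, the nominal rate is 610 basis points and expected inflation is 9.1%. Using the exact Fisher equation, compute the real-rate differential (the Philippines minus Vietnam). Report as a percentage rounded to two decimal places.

4.42%

The Philippines: (1 + 0.1378)/(1 + 0.1191) − 1 = 1.6710%
Vietnam: (1 + 0.0610)/(1 + 0.0910) − 1 = -2.7498%
Differential = 1.6710% − (-2.7498%) = 4.4208% → 4.42%.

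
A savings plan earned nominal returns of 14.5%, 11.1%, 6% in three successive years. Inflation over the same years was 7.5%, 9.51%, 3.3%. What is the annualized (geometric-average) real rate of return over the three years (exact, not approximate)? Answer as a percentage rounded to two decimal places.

Nominal growth factor = 1.1450 × 1.1110 × 1.0600 = 1.34842070
Price-level growth factor = 1.0750 × 1.0951 × 1.0330 = 1.21608117
Real growth factor = 1.34842070 / 1.21608117 = 1.10882458
Annualized real rate = 1.10882458^(1/3) − 1 = 3.5033% → 3.50%.

3.50%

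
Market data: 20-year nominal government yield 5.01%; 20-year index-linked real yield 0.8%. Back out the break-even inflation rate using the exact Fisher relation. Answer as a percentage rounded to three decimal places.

4.177%

(1 + π) = (1 + i)/(1 + r) = 1.05010 / 1.00800 = 1.041766
Break-even inflation = 1.041766 − 1 → 4.177%.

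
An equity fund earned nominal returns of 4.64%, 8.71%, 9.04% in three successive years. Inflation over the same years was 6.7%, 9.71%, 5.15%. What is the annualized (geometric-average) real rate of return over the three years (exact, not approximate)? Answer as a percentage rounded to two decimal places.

Nominal growth factor = 1.0464 × 1.0871 × 1.0904 = 1.24037519
Price-level growth factor = 1.0670 × 1.0971 × 1.0515 = 1.23089189
Real growth factor = 1.24037519 / 1.23089189 = 1.00770441
Annualized real rate = 1.00770441^(1/3) − 1 = 0.2562% → 0.26%.

0.26%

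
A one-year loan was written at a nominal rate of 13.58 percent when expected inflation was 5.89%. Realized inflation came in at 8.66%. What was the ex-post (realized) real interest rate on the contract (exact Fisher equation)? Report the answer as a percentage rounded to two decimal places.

Ex-post: (1 + 0.1358)/(1 + 0.0866) − 1 = 4.5279%
So the realized real rate is 4.53%.

4.53%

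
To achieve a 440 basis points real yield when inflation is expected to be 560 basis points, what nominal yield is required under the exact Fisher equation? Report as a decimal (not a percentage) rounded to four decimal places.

(1 + i) = (1 + r)(1 + π) = 1.04400 × 1.05600 = 1.102464
i = 1.102464 − 1, so the required nominal rate is 0.1025.

0.1025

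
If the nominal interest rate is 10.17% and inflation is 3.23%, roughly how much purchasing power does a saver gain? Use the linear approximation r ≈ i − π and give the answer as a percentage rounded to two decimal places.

r ≈ i − π = 10.17% − 3.23% = 6.94%.

6.94%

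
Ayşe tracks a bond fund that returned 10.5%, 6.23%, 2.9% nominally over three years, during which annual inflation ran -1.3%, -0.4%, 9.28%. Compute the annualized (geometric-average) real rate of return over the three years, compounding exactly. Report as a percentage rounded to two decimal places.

Compound the nominal returns: 1.1050 × 1.0623 × 1.0290 = 1.20788290.
Compound inflation: 0.9870 × 0.9960 × 1.0928 = 1.07427923.
Deflate: 1.20788290 / 1.07427923 = 1.12436588.
Annualized real rate = 1.12436588^(1/3) − 1 = 3.9846% → 3.98%.

3.98%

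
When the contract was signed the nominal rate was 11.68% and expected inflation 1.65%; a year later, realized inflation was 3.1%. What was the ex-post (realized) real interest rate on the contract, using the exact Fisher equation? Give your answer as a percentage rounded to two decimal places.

8.32%

Ex-post: (1 + 0.1168)/(1 + 0.0310) − 1 = 8.3220%
So the realized real rate is 8.32%.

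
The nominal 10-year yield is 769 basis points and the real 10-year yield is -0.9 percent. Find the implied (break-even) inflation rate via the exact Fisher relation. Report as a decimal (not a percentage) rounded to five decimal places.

0.08668

(1 + π) = (1 + i)/(1 + r) = 1.07690 / 0.99100 = 1.086680
Break-even inflation = 1.086680 − 1 → 0.08668.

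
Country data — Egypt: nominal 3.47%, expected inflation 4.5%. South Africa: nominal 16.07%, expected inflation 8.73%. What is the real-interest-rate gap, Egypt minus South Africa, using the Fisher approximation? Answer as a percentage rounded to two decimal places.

-8.37%

Egypt: 3.47% − 4.5% = -1.030%
South Africa: 16.07% − 8.73% = 7.340%
Differential = -8.370% → -8.37%.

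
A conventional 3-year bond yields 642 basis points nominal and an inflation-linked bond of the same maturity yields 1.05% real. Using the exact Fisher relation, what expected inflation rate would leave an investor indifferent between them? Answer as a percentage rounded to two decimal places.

5.31%

(1 + π) = (1 + i)/(1 + r) = 1.06420 / 1.01050 = 1.053142
Break-even inflation = 1.053142 − 1 → 5.31%.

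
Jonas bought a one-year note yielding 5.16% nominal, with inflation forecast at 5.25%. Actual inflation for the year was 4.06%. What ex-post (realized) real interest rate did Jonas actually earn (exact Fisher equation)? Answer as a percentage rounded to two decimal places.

Ex-post: (1 + 0.0516)/(1 + 0.0406) − 1 = 1.0571%
So the realized real rate is 1.06%.

1.06%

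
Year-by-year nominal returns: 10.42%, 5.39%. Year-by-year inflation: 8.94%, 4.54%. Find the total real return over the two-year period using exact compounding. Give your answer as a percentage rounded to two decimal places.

Compound the nominal returns: 1.1042 × 1.0539 = 1.163716.
Compound inflation: 1.0894 × 1.0454 = 1.138859.
Deflate: 1.163716 / 1.138859 = 1.021827.
Total real return = 1.021827 − 1 → 2.18%.

2.18%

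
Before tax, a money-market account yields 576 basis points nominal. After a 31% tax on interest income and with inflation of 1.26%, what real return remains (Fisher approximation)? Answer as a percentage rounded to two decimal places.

2.71%

After-tax nominal return = 5.76% × (1 − 0.31) = 3.9744%.
r ≈ 3.9744% − 1.26% → 2.71%.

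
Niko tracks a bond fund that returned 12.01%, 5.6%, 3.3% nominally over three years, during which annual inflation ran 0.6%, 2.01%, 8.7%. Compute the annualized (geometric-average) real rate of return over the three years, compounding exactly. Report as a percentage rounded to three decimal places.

3.082%

Nominal growth factor = 1.1201 × 1.0560 × 1.0330 = 1.22185884
Price-level growth factor = 1.0060 × 1.0201 × 1.0870 = 1.11550179
Real growth factor = 1.22185884 / 1.11550179 = 1.09534458
Annualized real rate = 1.09534458^(1/3) − 1 = 3.0822% → 3.082%.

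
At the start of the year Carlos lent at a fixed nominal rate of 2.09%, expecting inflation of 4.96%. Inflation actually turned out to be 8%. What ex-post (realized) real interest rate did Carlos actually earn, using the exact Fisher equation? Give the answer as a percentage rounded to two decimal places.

Ex-post: (1 + 0.0209)/(1 + 0.0800) − 1 = -5.4722%
So the realized real rate is -5.47%.

-5.47%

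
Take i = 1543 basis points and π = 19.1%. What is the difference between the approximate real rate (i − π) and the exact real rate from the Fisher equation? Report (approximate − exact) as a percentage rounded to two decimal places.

-0.59%

Approximate: r ≈ 15.430% − 19.100% = -3.6700%
Exact: (1 + 0.1543)/(1 + 0.1910) − 1 = -3.0814%
Error = -3.6700% − (-3.0814%) = -0.5886% → -0.59%.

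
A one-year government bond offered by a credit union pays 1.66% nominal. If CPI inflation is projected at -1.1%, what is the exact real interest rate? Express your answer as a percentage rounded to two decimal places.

By the Fisher relation, 1 + r = (1 + i)/(1 + π).
1 + r = 1.01660 / 0.98900 = 1.027907
r = 1.027907 − 1 = 2.7907%, i.e. 2.79%.

2.79%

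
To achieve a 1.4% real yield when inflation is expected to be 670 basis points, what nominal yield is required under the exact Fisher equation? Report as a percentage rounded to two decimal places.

(1 + i) = (1 + r)(1 + π) = 1.01400 × 1.06700 = 1.081938
i = 1.081938 − 1, so the required nominal rate is 8.19%.

8.19%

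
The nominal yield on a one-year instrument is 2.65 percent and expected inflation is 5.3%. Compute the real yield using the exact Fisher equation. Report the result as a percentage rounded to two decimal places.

By the Fisher identity, 1 + r = (1 + i)/(1 + π).
1 + r = 1.02650 / 1.05300 = 0.974834
r = 0.974834 − 1 = -2.5166%, i.e. -2.52%.

-2.52%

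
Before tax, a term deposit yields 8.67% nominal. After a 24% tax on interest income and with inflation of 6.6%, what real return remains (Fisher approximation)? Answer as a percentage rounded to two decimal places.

-0.01%

After-tax nominal return = 8.67% × (1 − 0.24) = 6.5892%.
r ≈ 6.5892% − 6.6% → -0.01%.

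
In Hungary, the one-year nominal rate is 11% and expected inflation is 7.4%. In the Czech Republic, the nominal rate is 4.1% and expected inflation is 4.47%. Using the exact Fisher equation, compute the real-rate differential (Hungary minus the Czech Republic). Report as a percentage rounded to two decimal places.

Hungary: (1 + 0.1100)/(1 + 0.0740) − 1 = 3.3520%
The Czech Republic: (1 + 0.0410)/(1 + 0.0447) − 1 = -0.3542%
Differential = 3.3520% − (-0.3542%) = 3.7061% → 3.71%.

3.71%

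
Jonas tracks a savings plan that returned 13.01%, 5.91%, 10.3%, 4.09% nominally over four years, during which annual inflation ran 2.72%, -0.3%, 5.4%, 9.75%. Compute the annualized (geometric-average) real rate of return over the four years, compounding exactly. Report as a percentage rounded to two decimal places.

3.78%

Compound the nominal returns: 1.1301 × 1.0591 × 1.1030 × 1.0409 = 1.37416336.
Compound inflation: 1.0272 × 0.9970 × 1.0540 × 1.0975 = 1.18466432.
Deflate: 1.37416336 / 1.18466432 = 1.15996011.
Annualized real rate = 1.15996011^(1/4) − 1 = 3.7793% → 3.78%.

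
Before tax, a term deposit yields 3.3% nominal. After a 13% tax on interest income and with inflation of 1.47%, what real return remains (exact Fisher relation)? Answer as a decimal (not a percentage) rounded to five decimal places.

After-tax nominal return = 3.3% × (1 − 0.13) = 2.8710%.
1 + r = 1.02871 / 1.01470 = 1.013807
After-tax real rate = 1.013807 − 1 → 0.01381.

0.01381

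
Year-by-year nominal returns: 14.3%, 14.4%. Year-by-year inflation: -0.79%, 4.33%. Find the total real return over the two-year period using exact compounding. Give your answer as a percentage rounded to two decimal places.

26.33%

Nominal growth factor = 1.1430 × 1.1440 = 1.307592
Price-level growth factor = 0.9921 × 1.0433 = 1.035058
Real growth factor = 1.307592 / 1.035058 = 1.263303
Total real return = 1.263303 − 1 → 26.33%.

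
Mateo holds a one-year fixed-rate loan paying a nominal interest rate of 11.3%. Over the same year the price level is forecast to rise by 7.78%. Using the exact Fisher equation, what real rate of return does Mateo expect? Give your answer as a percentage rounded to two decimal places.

3.27%

1 + r = 1.11300 / 1.07780 = 1.032659
r = 1.032659 − 1 = 3.2659%, i.e. 3.27%.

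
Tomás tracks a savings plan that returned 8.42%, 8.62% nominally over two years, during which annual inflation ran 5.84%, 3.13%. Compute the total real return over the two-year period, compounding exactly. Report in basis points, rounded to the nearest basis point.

Nominal growth factor = 1.0842 × 1.0862 = 1.177658
Price-level growth factor = 1.0584 × 1.0313 = 1.091528
Real growth factor = 1.177658 / 1.091528 = 1.078908
Total real return = 1.078908 − 1 → 789 basis points.

789 basis points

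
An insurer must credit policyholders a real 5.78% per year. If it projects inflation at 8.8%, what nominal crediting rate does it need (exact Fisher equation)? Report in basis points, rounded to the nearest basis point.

1509 basis points

(1 + i) = (1 + r)(1 + π) = 1.05780 × 1.08800 = 1.1508864
i = 1.1508864 − 1, so the required nominal rate is 1509 basis points.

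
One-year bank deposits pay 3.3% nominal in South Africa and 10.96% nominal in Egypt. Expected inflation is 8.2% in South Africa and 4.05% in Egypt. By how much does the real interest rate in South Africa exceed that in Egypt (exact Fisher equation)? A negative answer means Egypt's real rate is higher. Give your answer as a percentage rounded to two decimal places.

-11.17%

South Africa: (1 + 0.0330)/(1 + 0.0820) − 1 = -4.5287%
Egypt: (1 + 0.1096)/(1 + 0.0405) − 1 = 6.6410%
Differential = -4.5287% − 6.6410% = -11.1697% → -11.17%.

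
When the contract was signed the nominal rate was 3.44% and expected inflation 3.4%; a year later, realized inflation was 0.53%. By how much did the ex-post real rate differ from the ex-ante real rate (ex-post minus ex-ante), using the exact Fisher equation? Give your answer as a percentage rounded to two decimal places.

Ex-ante: (1 + 0.0344)/(1 + 0.0340) − 1 = 0.0387%
Ex-post: (1 + 0.0344)/(1 + 0.0053) − 1 = 2.8947%
Difference (ex-post − ex-ante) = 2.8560% → 2.86%.

2.86%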